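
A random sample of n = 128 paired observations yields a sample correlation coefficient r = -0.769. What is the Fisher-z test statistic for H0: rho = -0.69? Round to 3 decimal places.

z_r = atanh(-0.769) = -1.017876,  z_0 = atanh(-0.69) = -0.847956
SE = 1/√(n−3) = 1/√125 = 0.089443
z = (z_r − z_0)/SE = (-1.017876 − (-0.847956)) / 0.089443 = -0.169920 / 0.089443 = -1.900

-1.900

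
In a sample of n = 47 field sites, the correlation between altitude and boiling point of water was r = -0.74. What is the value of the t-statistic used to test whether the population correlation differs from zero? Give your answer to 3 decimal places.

t = r·√(n−2) / √(1−r²) with r = -0.74, n = 47
  = -0.74·√45 / √(1 − 0.5476)
  = -0.74·6.708204 / 0.672607
  = -4.964071 / 0.672607 = -7.380

-7.380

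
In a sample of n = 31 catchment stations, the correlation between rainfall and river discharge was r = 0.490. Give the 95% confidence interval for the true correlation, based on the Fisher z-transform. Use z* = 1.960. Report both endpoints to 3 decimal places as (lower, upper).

(0.164, 0.719)

Fisher z: z_r = atanh(r) = ½·ln((1+0.490)/(1−0.490)) = 0.536060
SE(z) = 1/√(n−3) = 1/√28 = 0.188982
95% ⇒ z* = 1.960; margin = 1.960·0.188982 = 0.370405
CI on z-scale: (0.165655, 0.906465)
Back-transform: tanh(0.165655) = 0.164156, tanh(0.906465) = 0.719431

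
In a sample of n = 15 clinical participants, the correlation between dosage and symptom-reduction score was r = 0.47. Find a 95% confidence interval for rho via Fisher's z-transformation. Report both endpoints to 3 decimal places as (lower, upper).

z_r = atanh(0.47) = 0.510070;  SE = 1/√(n−3) = 1/√12 = 0.288675
z-limits: 0.510070 ± 1.960·0.288675 = 0.510070 ± 0.565803 = [-0.055733, 1.075873]
ρ-limits: (tanh -0.055733, tanh 1.075873) = (-0.056, 0.792)

(-0.056, 0.792)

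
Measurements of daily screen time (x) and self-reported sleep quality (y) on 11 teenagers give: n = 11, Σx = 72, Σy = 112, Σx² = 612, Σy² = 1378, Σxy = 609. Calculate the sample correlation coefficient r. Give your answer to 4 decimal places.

Numerator: nΣxy − (Σx)(Σy) = 11·609 − (72)(112) = -1365
Denominator: √[(nΣx²−(Σx)²)(nΣy²−(Σy)²)]
  nΣx²−(Σx)² = 11·612 − 5184 = 1548;  nΣy²−(Σy)² = 11·1378 − 12544 = 2614
  √(1548·2614) = √4046472 = 2011.5845
r = -1365 / 2011.5845 = -0.6786

-0.6786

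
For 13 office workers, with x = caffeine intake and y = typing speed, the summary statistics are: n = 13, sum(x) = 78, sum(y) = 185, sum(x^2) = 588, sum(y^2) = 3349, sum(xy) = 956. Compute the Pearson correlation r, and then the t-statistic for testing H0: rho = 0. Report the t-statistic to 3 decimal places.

Numerator: nΣxy − (Σx)(Σy) = 13·956 − (78)(185) = -2002
Denominator: √[(nΣx²−(Σx)²)(nΣy²−(Σy)²)]
  nΣx²−(Σx)² = 13·588 − 6084 = 1560;  nΣy²−(Σy)² = 13·3349 − 34225 = 9312
  √(1560·9312) = √14526720 = 3811.3934
r = -2002 / 3811.3934 = -0.5253
t = r·√(n−2)/√(1−r²) = -0.5253·√11 / √(1−0.275940) = -1.742223 / 0.850917 = -2.047

-2.047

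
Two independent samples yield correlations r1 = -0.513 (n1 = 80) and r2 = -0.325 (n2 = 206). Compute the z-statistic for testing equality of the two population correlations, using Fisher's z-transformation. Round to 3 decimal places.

-1.715

z1 = atanh(-0.513) = -0.566793,  z2 = atanh(-0.325) = -0.337228
SE = √(1/(n1−3) + 1/(n2−3)) = √(1/77 + 1/203) = √(0.0129870 + 0.0049261) = √0.0179131 = 0.133840
z = (z1 − z2)/SE = (-0.566793 − (-0.337228)) / 0.133840 = -0.229565 / 0.133840 = -1.715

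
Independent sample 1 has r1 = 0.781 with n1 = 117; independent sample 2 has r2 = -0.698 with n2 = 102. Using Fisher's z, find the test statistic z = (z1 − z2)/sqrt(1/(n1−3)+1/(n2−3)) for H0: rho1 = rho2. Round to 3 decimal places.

13.913

z1 = atanh(0.781) = 1.047929,  z2 = atanh(-0.698) = -0.863390
SE = √(1/(n1−3) + 1/(n2−3)) = √(1/114 + 1/99) = √(0.0087719 + 0.0101010) = √0.0188729 = 0.137379
z = (z1 − z2)/SE = (1.047929 − (-0.863390)) / 0.137379 = 1.911319 / 0.137379 = 13.913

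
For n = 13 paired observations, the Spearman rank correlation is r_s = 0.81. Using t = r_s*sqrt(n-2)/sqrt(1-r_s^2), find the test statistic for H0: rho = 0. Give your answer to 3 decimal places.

4.581

1 − r_s² = 1 − 0.6561 = 0.3439;  √(1−r_s²) = 0.586430
√(n−2) = √11 = 3.316625
t = r_s·√(n−2)/√(1−r_s²) = 0.81 · 3.316625 / 0.586430 = 4.581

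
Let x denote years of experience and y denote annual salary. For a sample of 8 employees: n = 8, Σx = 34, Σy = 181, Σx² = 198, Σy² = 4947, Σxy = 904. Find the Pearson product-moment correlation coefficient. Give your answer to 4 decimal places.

0.6312

S_xy = nΣxy − ΣxΣy = 8·904 − 34·181 = 7232 − 6154 = 1078
S_xx = nΣx² − (Σx)² = 8·198 − 34² = 1584 − 1156 = 428
S_yy = nΣy² − (Σy)² = 8·4947 − 181² = 39576 − 32761 = 6815
r = S_xy / √(S_xx·S_yy) = 1078 / √(428·6815) = 1078 / √2916820 = 1078 / 1707.8700 = 0.6312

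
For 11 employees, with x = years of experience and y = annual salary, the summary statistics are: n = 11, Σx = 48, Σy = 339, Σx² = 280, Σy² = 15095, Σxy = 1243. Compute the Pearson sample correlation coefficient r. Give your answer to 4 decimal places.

Numerator: nΣxy − (Σx)(Σy) = 11·1243 − (48)(339) = -2599
Denominator: √[(nΣx²−(Σx)²)(nΣy²−(Σy)²)]
  nΣx²−(Σx)² = 11·280 − 2304 = 776;  nΣy²−(Σy)² = 11·15095 − 114921 = 51124
  √(776·51124) = √39672224 = 6298.5890
r = -2599 / 6298.5890 = -0.4126

-0.4126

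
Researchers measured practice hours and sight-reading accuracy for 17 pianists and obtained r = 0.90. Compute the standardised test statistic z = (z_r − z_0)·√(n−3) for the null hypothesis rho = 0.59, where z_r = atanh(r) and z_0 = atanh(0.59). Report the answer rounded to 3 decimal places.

2.973

Fisher z: atanh(0.90) = 1.472219, atanh(0.59) = 0.677666
z = (z_r − z_0)·√(n−3) = (1.472219 − 0.677666)·√14 = 0.794553 · 3.741657 = 2.973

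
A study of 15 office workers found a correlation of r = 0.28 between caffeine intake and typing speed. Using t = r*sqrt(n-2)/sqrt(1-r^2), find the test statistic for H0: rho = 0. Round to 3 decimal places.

1.052

t = r·√(n−2) / √(1−r²) with r = 0.28, n = 15
  = 0.28·√13 / √(1 − 0.0784)
  = 0.28·3.605551 / 0.960000
  = 1.009554 / 0.960000 = 1.052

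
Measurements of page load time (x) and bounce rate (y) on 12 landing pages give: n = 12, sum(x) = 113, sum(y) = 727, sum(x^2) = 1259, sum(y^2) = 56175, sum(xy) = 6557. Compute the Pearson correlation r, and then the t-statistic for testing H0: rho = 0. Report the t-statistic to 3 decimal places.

-0.605

S_xy = nΣxy − ΣxΣy = 12·6557 − 113·727 = 78684 − 82151 = -3467
S_xx = nΣx² − (Σx)² = 12·1259 − 113² = 15108 − 12769 = 2339
S_yy = nΣy² − (Σy)² = 12·56175 − 727² = 674100 − 528529 = 145571
r = S_xy / √(S_xx·S_yy) = -3467 / √(2339·145571) = -3467 / √340490569 = -3467 / 18452.3865 = -0.1879
t = r·√(n−2)/√(1−r²) = -0.1879·√10 / √(1−0.035306) = -0.594192 / 0.982188 = -0.605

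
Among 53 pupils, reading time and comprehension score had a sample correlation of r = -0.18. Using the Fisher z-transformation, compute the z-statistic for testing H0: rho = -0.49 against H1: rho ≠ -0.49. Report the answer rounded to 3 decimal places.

2.504

Fisher z: atanh(-0.18) = -0.181983, atanh(-0.49) = -0.536060
z = (z_r − z_0)·√(n−3) = (-0.181983 − (-0.536060))·√50 = 0.354077 · 7.071068 = 2.504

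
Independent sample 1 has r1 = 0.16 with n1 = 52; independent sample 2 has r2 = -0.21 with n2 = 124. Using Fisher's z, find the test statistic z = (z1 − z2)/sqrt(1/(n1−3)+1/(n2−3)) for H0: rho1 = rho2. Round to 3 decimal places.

2.212

Fisher z-transforms: z1 = atanh(0.16) = 0.161387, z2 = atanh(-0.21) = -0.213171; difference d = 0.374558
Var(d) = 1/49 + 1/121 = 0.0204082 + 0.0082645 = 0.0286727
z = d/√Var(d) = 0.374558 / √0.0286727 = 0.374558 / 0.169330 = 2.212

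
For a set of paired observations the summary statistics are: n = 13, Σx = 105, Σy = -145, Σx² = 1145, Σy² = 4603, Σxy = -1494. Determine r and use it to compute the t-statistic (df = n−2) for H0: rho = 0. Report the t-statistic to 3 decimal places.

S_xy = nΣxy − ΣxΣy = 13·(-1494) − 105·(-145) = -19422 − (-15225) = -4197
S_xx = nΣx² − (Σx)² = 13·1145 − 105² = 14885 − 11025 = 3860
S_yy = nΣy² − (Σy)² = 13·4603 − (-145)² = 59839 − 21025 = 38814
r = S_xy / √(S_xx·S_yy) = -4197 / √(3860·38814) = -4197 / √149822040 = -4197 / 12240.1814 = -0.3429
t = r·√(n−2)/√(1−r²) = -0.3429·√11 / √(1−0.117580) = -1.137271 / 0.939372 = -1.211

-1.211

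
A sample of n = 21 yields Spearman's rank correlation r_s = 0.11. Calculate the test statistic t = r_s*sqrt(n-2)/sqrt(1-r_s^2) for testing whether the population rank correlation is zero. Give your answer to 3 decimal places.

1 − r_s² = 1 − 0.0121 = 0.9879;  √(1−r_s²) = 0.993932
√(n−2) = √19 = 4.358899
t = r_s·√(n−2)/√(1−r_s²) = 0.11 · 4.358899 / 0.993932 = 0.482

0.482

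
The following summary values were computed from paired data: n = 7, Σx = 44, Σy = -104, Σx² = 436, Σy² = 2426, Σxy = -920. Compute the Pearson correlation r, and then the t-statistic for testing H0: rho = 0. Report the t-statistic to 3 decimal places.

-2.258

S_xy = nΣxy − ΣxΣy = 7·(-920) − 44·(-104) = -6440 − (-4576) = -1864
S_xx = nΣx² − (Σx)² = 7·436 − 44² = 3052 − 1936 = 1116
S_yy = nΣy² − (Σy)² = 7·2426 − (-104)² = 16982 − 10816 = 6166
r = S_xy / √(S_xx·S_yy) = -1864 / √(1116·6166) = -1864 / √6881256 = -1864 / 2623.2148 = -0.7106
t = r·√(n−2)/√(1−r²) = -0.7106·√5 / √(1−0.504952) = -1.588950 / 0.703596 = -2.258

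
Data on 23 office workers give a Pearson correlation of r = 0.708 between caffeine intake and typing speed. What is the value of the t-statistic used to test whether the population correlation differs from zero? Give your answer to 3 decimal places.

t = r·√(n−2) / √(1−r²) with r = 0.708, n = 23
  = 0.708·√21 / √(1 − 0.501264)
  = 0.708·4.582576 / 0.706212
  = 3.244464 / 0.706212 = 4.594

4.594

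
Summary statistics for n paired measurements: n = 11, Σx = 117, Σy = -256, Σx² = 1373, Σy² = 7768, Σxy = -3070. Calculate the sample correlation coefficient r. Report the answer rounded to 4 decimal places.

-0.7195

Numerator: nΣxy − (Σx)(Σy) = 11·(-3070) − (117)(-256) = -3818
Denominator: √[(nΣx²−(Σx)²)(nΣy²−(Σy)²)]
  nΣx²−(Σx)² = 11·1373 − 13689 = 1414;  nΣy²−(Σy)² = 11·7768 − 65536 = 19912
  √(1414·19912) = √28155568 = 5306.1821
r = -3818 / 5306.1821 = -0.7195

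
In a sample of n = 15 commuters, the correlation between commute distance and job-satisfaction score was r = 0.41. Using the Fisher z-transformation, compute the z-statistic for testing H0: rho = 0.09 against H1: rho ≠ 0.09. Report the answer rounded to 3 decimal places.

1.196

Fisher z: atanh(0.41) = 0.435611, atanh(0.09) = 0.090244
z = (z_r − z_0)·√(n−3) = (0.435611 − 0.090244)·√12 = 0.345367 · 3.464102 = 1.196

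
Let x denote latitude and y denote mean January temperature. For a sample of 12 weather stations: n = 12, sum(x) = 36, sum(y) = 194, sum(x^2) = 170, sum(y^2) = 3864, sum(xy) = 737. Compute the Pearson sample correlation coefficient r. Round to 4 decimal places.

0.7297

S_xy = nΣxy − ΣxΣy = 12·737 − 36·194 = 8844 − 6984 = 1860
S_xx = nΣx² − (Σx)² = 12·170 − 36² = 2040 − 1296 = 744
S_yy = nΣy² − (Σy)² = 12·3864 − 194² = 46368 − 37636 = 8732
r = S_xy / √(S_xx·S_yy) = 1860 / √(744·8732) = 1860 / √6496608 = 1860 / 2548.8444 = 0.7297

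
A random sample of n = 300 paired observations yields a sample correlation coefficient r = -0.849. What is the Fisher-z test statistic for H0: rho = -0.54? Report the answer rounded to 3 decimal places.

-11.174

Fisher z: atanh(-0.849) = -1.252560, atanh(-0.54) = -0.604156
z = (z_r − z_0)·√(n−3) = (-1.252560 − (-0.604156))·√297 = -0.648404 · 17.233688 = -11.174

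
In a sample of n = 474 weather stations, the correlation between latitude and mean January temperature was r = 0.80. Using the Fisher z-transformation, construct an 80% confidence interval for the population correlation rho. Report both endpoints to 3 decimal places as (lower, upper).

(0.778, 0.820)

Fisher z: z_r = atanh(r) = ½·ln((1+0.80)/(1−0.80)) = 1.098612
SE(z) = 1/√(n−3) = 1/√471 = 0.046078
80% ⇒ z* = 1.282; margin = 1.282·0.046078 = 0.059072
CI on z-scale: (1.039540, 1.157684)
Back-transform: tanh(1.039540) = 0.777706, tanh(1.157684) = 0.820284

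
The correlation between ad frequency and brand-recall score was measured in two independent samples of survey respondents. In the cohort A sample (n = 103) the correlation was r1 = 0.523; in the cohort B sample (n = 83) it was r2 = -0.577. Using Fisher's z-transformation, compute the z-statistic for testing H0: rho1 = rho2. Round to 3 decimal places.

z1 = atanh(0.523) = 0.580460,  z2 = atanh(-0.577) = -0.657954
SE = √(1/(n1−3) + 1/(n2−3)) = √(1/100 + 1/80) = √(0.0100000 + 0.0125000) = √0.0225000 = 0.150000
z = (z1 − z2)/SE = (0.580460 − (-0.657954)) / 0.150000 = 1.238414 / 0.150000 = 8.256

8.256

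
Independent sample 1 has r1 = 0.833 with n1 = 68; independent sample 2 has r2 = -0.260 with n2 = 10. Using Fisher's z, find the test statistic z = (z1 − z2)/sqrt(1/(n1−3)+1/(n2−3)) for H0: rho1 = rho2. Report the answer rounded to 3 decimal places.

Fisher z-transforms: z1 = atanh(0.833) = 1.197858, z2 = atanh(-0.260) = -0.266108; difference d = 1.463966
Var(d) = 1/65 + 1/7 = 0.0153846 + 0.1428571 = 0.1582417
z = d/√Var(d) = 1.463966 / √0.1582417 = 1.463966 / 0.397796 = 3.680

3.680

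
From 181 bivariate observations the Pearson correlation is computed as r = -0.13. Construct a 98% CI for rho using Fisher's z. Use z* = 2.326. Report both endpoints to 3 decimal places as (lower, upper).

(-0.296, 0.044)

Fisher z: z_r = atanh(r) = ½·ln((1+(-0.13))/(1−(-0.13))) = -0.130740
SE(z) = 1/√(n−3) = 1/√178 = 0.074953
98% ⇒ z* = 2.326; margin = 2.326·0.074953 = 0.174341
CI on z-scale: (-0.305081, 0.043601)
Back-transform: tanh(-0.305081) = -0.295956, tanh(0.043601) = 0.043573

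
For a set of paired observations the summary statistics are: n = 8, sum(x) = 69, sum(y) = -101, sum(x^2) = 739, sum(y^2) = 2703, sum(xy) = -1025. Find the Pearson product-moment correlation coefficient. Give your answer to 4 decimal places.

S_xy = nΣxy − ΣxΣy = 8·(-1025) − 69·(-101) = -8200 − (-6969) = -1231
S_xx = nΣx² − (Σx)² = 8·739 − 69² = 5912 − 4761 = 1151
S_yy = nΣy² − (Σy)² = 8·2703 − (-101)² = 21624 − 10201 = 11423
r = S_xy / √(S_xx·S_yy) = -1231 / √(1151·11423) = -1231 / √13147873 = -1231 / 3625.9996 = -0.3395

-0.3395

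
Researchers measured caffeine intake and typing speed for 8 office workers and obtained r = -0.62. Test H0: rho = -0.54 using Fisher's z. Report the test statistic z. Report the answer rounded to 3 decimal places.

-0.270

Fisher z: atanh(-0.62) = -0.725005, atanh(-0.54) = -0.604156
z = (z_r − z_0)·√(n−3) = (-0.725005 − (-0.604156))·√5 = -0.120849 · 2.236068 = -0.270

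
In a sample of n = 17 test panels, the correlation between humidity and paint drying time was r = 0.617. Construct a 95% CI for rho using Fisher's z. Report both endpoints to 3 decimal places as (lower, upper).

(0.194, 0.847)

z_r = atanh(0.617) = 0.720146;  SE = 1/√(n−3) = 1/√14 = 0.267261
z-limits: 0.720146 ± 1.960·0.267261 = 0.720146 ± 0.523832 = [0.196314, 1.243978]
ρ-limits: (tanh 0.196314, tanh 1.243978) = (0.194, 0.847)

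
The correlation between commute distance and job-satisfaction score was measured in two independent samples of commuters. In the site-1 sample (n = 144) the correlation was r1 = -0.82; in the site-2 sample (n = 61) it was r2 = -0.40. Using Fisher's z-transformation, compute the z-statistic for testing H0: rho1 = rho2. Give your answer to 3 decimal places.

z1 = atanh(-0.82) = -1.156817,  z2 = atanh(-0.40) = -0.423649
SE = √(1/(n1−3) + 1/(n2−3)) = √(1/141 + 1/58) = √(0.0070922 + 0.0172414) = √0.0243336 = 0.155992
z = (z1 − z2)/SE = (-1.156817 − (-0.423649)) / 0.155992 = -0.733168 / 0.155992 = -4.700

-4.700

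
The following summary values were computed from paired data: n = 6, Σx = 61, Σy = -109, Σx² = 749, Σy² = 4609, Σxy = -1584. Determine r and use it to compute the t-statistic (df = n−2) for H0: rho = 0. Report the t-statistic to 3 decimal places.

S_xy = nΣxy − ΣxΣy = 6·(-1584) − 61·(-109) = -9504 − (-6649) = -2855
S_xx = nΣx² − (Σx)² = 6·749 − 61² = 4494 − 3721 = 773
S_yy = nΣy² − (Σy)² = 6·4609 − (-109)² = 27654 − 11881 = 15773
r = S_xy / √(S_xx·S_yy) = -2855 / √(773·15773) = -2855 / √12192529 = -2855 / 3491.7802 = -0.8176
t = r·√(n−2)/√(1−r²) = -0.8176·√4 / √(1−0.668470) = -1.635200 / 0.575786 = -2.840

-2.840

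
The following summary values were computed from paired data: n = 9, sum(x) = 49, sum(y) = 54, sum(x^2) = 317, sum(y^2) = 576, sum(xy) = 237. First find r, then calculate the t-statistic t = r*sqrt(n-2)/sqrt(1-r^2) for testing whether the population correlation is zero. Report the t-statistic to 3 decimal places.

Numerator: nΣxy − (Σx)(Σy) = 9·237 − (49)(54) = -513
Denominator: √[(nΣx²−(Σx)²)(nΣy²−(Σy)²)]
  nΣx²−(Σx)² = 9·317 − 2401 = 452;  nΣy²−(Σy)² = 9·576 − 2916 = 2268
  √(452·2268) = √1025136 = 1012.4900
r = -513 / 1012.4900 = -0.5067
t = r·√(n−2)/√(1−r²) = -0.5067·√7 / √(1−0.256745) = -1.340602 / 0.862122 = -1.555

-1.555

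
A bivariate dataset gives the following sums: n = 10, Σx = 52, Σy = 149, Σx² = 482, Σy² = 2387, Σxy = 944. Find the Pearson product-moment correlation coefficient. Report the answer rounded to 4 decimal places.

0.9004

S_xy = nΣxy − ΣxΣy = 10·944 − 52·149 = 9440 − 7748 = 1692
S_xx = nΣx² − (Σx)² = 10·482 − 52² = 4820 − 2704 = 2116
S_yy = nΣy² − (Σy)² = 10·2387 − 149² = 23870 − 22201 = 1669
r = S_xy / √(S_xx·S_yy) = 1692 / √(2116·1669) = 1692 / √3531604 = 1692 / 1879.2562 = 0.9004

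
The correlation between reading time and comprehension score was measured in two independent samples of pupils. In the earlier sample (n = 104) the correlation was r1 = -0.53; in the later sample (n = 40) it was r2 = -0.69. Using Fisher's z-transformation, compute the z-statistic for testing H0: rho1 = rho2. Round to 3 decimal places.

1.342

z1 = atanh(-0.53) = -0.590145,  z2 = atanh(-0.69) = -0.847956
SE = √(1/(n1−3) + 1/(n2−3)) = √(1/101 + 1/37) = √(0.0099010 + 0.0270270) = √0.0369280 = 0.192167
z = (z1 − z2)/SE = (-0.590145 − (-0.847956)) / 0.192167 = 0.257811 / 0.192167 = 1.342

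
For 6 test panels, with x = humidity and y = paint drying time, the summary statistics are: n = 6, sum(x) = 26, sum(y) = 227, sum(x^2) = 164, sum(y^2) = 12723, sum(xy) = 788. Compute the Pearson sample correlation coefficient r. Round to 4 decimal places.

Numerator: nΣxy − (Σx)(Σy) = 6·788 − (26)(227) = -1174
Denominator: √[(nΣx²−(Σx)²)(nΣy²−(Σy)²)]
  nΣx²−(Σx)² = 6·164 − 676 = 308;  nΣy²−(Σy)² = 6·12723 − 51529 = 24809
  √(308·24809) = √7641172 = 2764.2670
r = -1174 / 2764.2670 = -0.4247

-0.4247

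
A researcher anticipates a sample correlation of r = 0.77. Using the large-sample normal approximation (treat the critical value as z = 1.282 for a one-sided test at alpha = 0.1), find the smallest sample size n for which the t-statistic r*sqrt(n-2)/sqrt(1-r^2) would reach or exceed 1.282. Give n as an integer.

Need r·√(n−2)/√(1−r²) ≥ 1.282
√(n−2) ≥ 1.282·√(1−0.5929) / 0.77 = 1.282·0.638044 / 0.77 = 1.0623
n−2 ≥ 1.1285  ⇒  n ≥ 3.1285
Smallest integer n = 4

4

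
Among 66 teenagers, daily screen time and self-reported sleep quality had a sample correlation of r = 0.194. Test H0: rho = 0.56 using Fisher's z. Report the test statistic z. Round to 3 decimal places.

z_r = atanh(0.194) = 0.196490,  z_0 = atanh(0.56) = 0.632833
SE = 1/√(n−3) = 1/√63 = 0.125988
z = (z_r − z_0)/SE = (0.196490 − 0.632833) / 0.125988 = -0.436343 / 0.125988 = -3.463

-3.463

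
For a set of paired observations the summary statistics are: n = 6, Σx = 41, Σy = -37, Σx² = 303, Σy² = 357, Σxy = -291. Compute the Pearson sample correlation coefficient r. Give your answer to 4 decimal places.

S_xy = nΣxy − ΣxΣy = 6·(-291) − 41·(-37) = -1746 − (-1517) = -229
S_xx = nΣx² − (Σx)² = 6·303 − 41² = 1818 − 1681 = 137
S_yy = nΣy² − (Σy)² = 6·357 − (-37)² = 2142 − 1369 = 773
r = S_xy / √(S_xx·S_yy) = -229 / √(137·773) = -229 / √105901 = -229 / 325.4243 = -0.7037

-0.7037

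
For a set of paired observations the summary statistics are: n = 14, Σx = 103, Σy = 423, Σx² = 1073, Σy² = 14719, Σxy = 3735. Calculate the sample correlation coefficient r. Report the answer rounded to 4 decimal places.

S_xy = nΣxy − ΣxΣy = 14·3735 − 103·423 = 52290 − 43569 = 8721
S_xx = nΣx² − (Σx)² = 14·1073 − 103² = 15022 − 10609 = 4413
S_yy = nΣy² − (Σy)² = 14·14719 − 423² = 206066 − 178929 = 27137
r = S_xy / √(S_xx·S_yy) = 8721 / √(4413·27137) = 8721 / √119755581 = 8721 / 10943.2893 = 0.7969

0.7969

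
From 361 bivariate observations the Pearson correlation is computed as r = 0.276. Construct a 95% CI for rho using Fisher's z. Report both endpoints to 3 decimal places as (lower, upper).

z_r = atanh(0.276) = 0.283347;  SE = 1/√(n−3) = 1/√358 = 0.052852
z-limits: 0.283347 ± 1.960·0.052852 = 0.283347 ± 0.103590 = [0.179757, 0.386937]
ρ-limits: (tanh 0.179757, tanh 0.386937) = (0.178, 0.369)

(0.178, 0.369)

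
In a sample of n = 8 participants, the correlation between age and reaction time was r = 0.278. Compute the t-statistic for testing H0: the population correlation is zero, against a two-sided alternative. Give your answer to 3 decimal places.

t = r·√(n−2) / √(1−r²) with r = 0.278, n = 8
  = 0.278·√6 / √(1 − 0.077284)
  = 0.278·2.449490 / 0.960581
  = 0.680958 / 0.960581 = 0.709

0.709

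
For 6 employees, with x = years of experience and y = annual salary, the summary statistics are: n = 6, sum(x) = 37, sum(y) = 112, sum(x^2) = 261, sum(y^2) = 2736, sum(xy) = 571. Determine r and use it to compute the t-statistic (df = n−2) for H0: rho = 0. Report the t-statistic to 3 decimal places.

S_xy = nΣxy − ΣxΣy = 6·571 − 37·112 = 3426 − 4144 = -718
S_xx = nΣx² − (Σx)² = 6·261 − 37² = 1566 − 1369 = 197
S_yy = nΣy² − (Σy)² = 6·2736 − 112² = 16416 − 12544 = 3872
r = S_xy / √(S_xx·S_yy) = -718 / √(197·3872) = -718 / √762784 = -718 / 873.3751 = -0.8221
t = r·√(n−2)/√(1−r²) = -0.8221·√4 / √(1−0.675848) = -1.644200 / 0.569343 = -2.888

-2.888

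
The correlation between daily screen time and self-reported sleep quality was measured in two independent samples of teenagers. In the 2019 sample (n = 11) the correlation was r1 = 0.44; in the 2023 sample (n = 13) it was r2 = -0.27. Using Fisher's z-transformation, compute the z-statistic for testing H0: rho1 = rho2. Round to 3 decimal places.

z1 = atanh(0.44) = 0.472231,  z2 = atanh(-0.27) = -0.276864
SE = √(1/(n1−3) + 1/(n2−3)) = √(1/8 + 1/10) = √(0.1250000 + 0.1000000) = √0.2250000 = 0.474342
z = (z1 − z2)/SE = (0.472231 − (-0.276864)) / 0.474342 = 0.749095 / 0.474342 = 1.579

1.579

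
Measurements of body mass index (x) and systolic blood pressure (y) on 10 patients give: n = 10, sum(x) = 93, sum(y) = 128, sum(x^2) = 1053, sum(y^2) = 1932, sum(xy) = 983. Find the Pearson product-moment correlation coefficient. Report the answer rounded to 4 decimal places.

-0.8825

S_xy = nΣxy − ΣxΣy = 10·983 − 93·128 = 9830 − 11904 = -2074
S_xx = nΣx² − (Σx)² = 10·1053 − 93² = 10530 − 8649 = 1881
S_yy = nΣy² − (Σy)² = 10·1932 − 128² = 19320 − 16384 = 2936
r = S_xy / √(S_xx·S_yy) = -2074 / √(1881·2936) = -2074 / √5522616 = -2074 / 2350.0247 = -0.8825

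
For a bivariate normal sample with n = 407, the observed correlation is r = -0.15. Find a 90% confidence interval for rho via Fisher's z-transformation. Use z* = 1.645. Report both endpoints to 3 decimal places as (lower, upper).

(-0.229, -0.069)

Fisher z: z_r = atanh(r) = ½·ln((1+(-0.15))/(1−(-0.15))) = -0.151140
SE(z) = 1/√(n−3) = 1/√404 = 0.049752
90% ⇒ z* = 1.645; margin = 1.645·0.049752 = 0.081842
CI on z-scale: (-0.232982, -0.069298)
Back-transform: tanh(-0.232982) = -0.228856, tanh(-0.069298) = -0.069187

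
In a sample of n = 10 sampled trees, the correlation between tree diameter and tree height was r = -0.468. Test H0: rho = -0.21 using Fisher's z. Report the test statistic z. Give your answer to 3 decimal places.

-0.779

z_r = atanh(-0.468) = -0.507506,  z_0 = atanh(-0.21) = -0.213171
SE = 1/√(n−3) = 1/√7 = 0.377964
z = (z_r − z_0)/SE = (-0.507506 − (-0.213171)) / 0.377964 = -0.294335 / 0.377964 = -0.779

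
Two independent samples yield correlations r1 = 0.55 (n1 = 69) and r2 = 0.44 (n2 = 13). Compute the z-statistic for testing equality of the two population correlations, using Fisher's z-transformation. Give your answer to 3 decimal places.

z1 = atanh(0.55) = 0.618381,  z2 = atanh(0.44) = 0.472231
SE = √(1/(n1−3) + 1/(n2−3)) = √(1/66 + 1/10) = √(0.0151515 + 0.1000000) = √0.1151515 = 0.339340
z = (z1 − z2)/SE = (0.618381 − 0.472231) / 0.339340 = 0.146150 / 0.339340 = 0.431

0.431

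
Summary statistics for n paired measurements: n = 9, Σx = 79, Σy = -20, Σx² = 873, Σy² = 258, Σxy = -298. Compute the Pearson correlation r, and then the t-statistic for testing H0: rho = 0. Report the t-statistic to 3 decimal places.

Numerator: nΣxy − (Σx)(Σy) = 9·(-298) − (79)(-20) = -1102
Denominator: √[(nΣx²−(Σx)²)(nΣy²−(Σy)²)]
  nΣx²−(Σx)² = 9·873 − 6241 = 1616;  nΣy²−(Σy)² = 9·258 − 400 = 1922
  √(1616·1922) = √3105952 = 1762.3711
r = -1102 / 1762.3711 = -0.6253
t = r·√(n−2)/√(1−r²) = -0.6253·√7 / √(1−0.391000) = -1.654388 / 0.780385 = -2.120

-2.120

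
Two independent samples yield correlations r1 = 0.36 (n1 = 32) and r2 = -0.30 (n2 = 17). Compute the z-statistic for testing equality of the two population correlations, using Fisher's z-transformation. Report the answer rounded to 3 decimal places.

2.109

z1 = atanh(0.36) = 0.376886,  z2 = atanh(-0.30) = -0.309520
SE = √(1/(n1−3) + 1/(n2−3)) = √(1/29 + 1/14) = √(0.0344828 + 0.0714286) = √0.1059114 = 0.325440
z = (z1 − z2)/SE = (0.376886 − (-0.309520)) / 0.325440 = 0.686406 / 0.325440 = 2.109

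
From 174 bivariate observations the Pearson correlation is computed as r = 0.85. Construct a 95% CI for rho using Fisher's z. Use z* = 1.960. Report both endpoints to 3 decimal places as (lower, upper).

(0.803, 0.887)

Fisher z: z_r = atanh(r) = ½·ln((1+0.85)/(1−0.85)) = 1.256153
SE(z) = 1/√(n−3) = 1/√171 = 0.076472
95% ⇒ z* = 1.960; margin = 1.960·0.076472 = 0.149885
CI on z-scale: (1.106268, 1.406038)
Back-transform: tanh(1.106268) = 0.802739, tanh(1.406038) = 0.886650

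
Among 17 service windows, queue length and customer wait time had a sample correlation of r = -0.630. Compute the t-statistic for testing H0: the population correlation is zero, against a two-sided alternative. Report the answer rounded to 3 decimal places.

-3.142

1 − r² = 1 − 0.396900 = 0.603100;  √(1−r²) = 0.776595
√(n−2) = √15 = 3.872983
t = r·√(n−2)/√(1−r²) = -0.630 · 3.872983 / 0.776595 = -3.142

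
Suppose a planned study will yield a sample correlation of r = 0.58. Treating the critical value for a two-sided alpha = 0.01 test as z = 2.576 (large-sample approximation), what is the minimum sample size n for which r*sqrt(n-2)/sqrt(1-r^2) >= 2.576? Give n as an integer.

r√(n−2)/√(1−r²) ≥ 2.576  ⇔  n−2 ≥ (2.576)²·(1−r²)/r²
(1−r²)/r² = (1−0.3364)/0.3364 = 1.9727
n ≥ 2 + 6.635776·1.9727 = 2 + 13.0904 = 15.0904
⌈15.0904⌉ = 16

16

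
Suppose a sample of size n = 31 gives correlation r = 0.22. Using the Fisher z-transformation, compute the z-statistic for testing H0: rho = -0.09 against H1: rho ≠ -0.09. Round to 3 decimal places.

1.661

Fisher z: atanh(0.22) = 0.223656, atanh(-0.09) = -0.090244
z = (z_r − z_0)·√(n−3) = (0.223656 − (-0.090244))·√28 = 0.313900 · 5.291503 = 1.661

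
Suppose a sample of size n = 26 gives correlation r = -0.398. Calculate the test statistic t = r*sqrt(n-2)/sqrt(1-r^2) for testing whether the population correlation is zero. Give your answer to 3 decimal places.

-2.125

t = r·√(n−2) / √(1−r²) with r = -0.398, n = 26
  = -0.398·√24 / √(1 − 0.158404)
  = -0.398·4.898979 / 0.917385
  = -1.949794 / 0.917385 = -2.125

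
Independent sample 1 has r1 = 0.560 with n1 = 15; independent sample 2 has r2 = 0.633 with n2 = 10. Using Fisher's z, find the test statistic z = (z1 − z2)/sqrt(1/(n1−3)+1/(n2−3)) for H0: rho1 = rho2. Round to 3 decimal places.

z1 = atanh(0.560) = 0.632833,  z2 = atanh(0.633) = 0.746406
SE = √(1/(n1−3) + 1/(n2−3)) = √(1/12 + 1/7) = √(0.0833333 + 0.1428571) = √0.2261904 = 0.475595
z = (z1 − z2)/SE = (0.632833 − 0.746406) / 0.475595 = -0.113573 / 0.475595 = -0.239

-0.239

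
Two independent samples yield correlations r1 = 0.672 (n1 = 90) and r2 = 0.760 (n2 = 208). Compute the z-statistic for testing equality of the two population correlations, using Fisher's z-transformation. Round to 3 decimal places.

z1 = atanh(0.672) = 0.814381,  z2 = atanh(0.760) = 0.996215
SE = √(1/(n1−3) + 1/(n2−3)) = √(1/87 + 1/205) = √(0.0114943 + 0.0048780) = √0.0163723 = 0.127954
z = (z1 − z2)/SE = (0.814381 − 0.996215) / 0.127954 = -0.181834 / 0.127954 = -1.421

-1.421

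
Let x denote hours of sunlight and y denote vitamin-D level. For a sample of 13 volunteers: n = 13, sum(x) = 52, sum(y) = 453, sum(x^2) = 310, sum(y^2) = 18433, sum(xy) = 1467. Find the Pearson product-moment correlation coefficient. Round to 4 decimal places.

Numerator: nΣxy − (Σx)(Σy) = 13·1467 − (52)(453) = -4485
Denominator: √[(nΣx²−(Σx)²)(nΣy²−(Σy)²)]
  nΣx²−(Σx)² = 13·310 − 2704 = 1326;  nΣy²−(Σy)² = 13·18433 − 205209 = 34420
  √(1326·34420) = √45640920 = 6755.8064
r = -4485 / 6755.8064 = -0.6639

-0.6639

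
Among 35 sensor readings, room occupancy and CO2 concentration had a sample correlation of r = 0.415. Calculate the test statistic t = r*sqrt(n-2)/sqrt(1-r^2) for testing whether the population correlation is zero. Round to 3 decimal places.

2.620

t = r·√(n−2) / √(1−r²) with r = 0.415, n = 35
  = 0.415·√33 / √(1 − 0.172225)
  = 0.415·5.744563 / 0.909821
  = 2.383994 / 0.909821 = 2.620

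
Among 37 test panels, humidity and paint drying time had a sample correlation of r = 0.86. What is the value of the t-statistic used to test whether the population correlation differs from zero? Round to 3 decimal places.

9.970

1 − r² = 1 − 0.7396 = 0.2604;  √(1−r²) = 0.510294
√(n−2) = √35 = 5.916080
t = r·√(n−2)/√(1−r²) = 0.86 · 5.916080 / 0.510294 = 9.970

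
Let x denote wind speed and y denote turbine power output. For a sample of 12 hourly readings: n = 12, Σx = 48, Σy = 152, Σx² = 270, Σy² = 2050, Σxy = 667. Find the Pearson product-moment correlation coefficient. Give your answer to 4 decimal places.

Numerator: nΣxy − (Σx)(Σy) = 12·667 − (48)(152) = 708
Denominator: √[(nΣx²−(Σx)²)(nΣy²−(Σy)²)]
  nΣx²−(Σx)² = 12·270 − 2304 = 936;  nΣy²−(Σy)² = 12·2050 − 23104 = 1496
  √(936·1496) = √1400256 = 1183.3241
r = 708 / 1183.3241 = 0.5983

0.5983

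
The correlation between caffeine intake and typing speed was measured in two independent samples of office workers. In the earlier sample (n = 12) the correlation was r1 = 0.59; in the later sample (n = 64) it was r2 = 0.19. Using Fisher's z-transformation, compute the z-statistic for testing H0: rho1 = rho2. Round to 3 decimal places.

Fisher z-transforms: z1 = atanh(0.59) = 0.677666, z2 = atanh(0.19) = 0.192337; difference d = 0.485329
Var(d) = 1/9 + 1/61 = 0.1111111 + 0.0163934 = 0.1275045
z = d/√Var(d) = 0.485329 / √0.1275045 = 0.485329 / 0.357078 = 1.359

1.359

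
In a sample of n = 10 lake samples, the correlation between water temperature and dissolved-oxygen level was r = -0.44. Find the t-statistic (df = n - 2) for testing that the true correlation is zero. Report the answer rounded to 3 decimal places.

1 − r² = 1 − 0.1936 = 0.8064;  √(1−r²) = 0.897998
√(n−2) = √8 = 2.828427
t = r·√(n−2)/√(1−r²) = -0.44 · 2.828427 / 0.897998 = -1.386

-1.386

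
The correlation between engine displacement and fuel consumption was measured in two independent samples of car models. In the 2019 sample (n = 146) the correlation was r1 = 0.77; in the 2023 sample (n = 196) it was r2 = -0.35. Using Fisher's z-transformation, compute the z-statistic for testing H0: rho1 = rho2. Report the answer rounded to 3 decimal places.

12.559

z1 = atanh(0.77) = 1.020328,  z2 = atanh(-0.35) = -0.365444
SE = √(1/(n1−3) + 1/(n2−3)) = √(1/143 + 1/193) = √(0.0069930 + 0.0051813) = √0.0121743 = 0.110337
z = (z1 − z2)/SE = (1.020328 − (-0.365444)) / 0.110337 = 1.385772 / 0.110337 = 12.559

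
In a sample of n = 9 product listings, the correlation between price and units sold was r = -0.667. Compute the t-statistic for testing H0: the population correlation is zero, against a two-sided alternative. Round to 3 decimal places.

1 − r² = 1 − 0.444889 = 0.555111;  √(1−r²) = 0.745058
√(n−2) = √7 = 2.645751
t = r·√(n−2)/√(1−r²) = -0.667 · 2.645751 / 0.745058 = -2.369

-2.369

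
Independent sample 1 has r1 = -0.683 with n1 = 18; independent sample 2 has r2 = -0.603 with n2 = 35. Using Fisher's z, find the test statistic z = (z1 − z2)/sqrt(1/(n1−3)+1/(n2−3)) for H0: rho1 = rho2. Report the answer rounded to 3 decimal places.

z1 = atanh(-0.683) = -0.834716,  z2 = atanh(-0.603) = -0.697848
SE = √(1/(n1−3) + 1/(n2−3)) = √(1/15 + 1/32) = √(0.0666667 + 0.0312500) = √0.0979167 = 0.312916
z = (z1 − z2)/SE = (-0.834716 − (-0.697848)) / 0.312916 = -0.136868 / 0.312916 = -0.437

-0.437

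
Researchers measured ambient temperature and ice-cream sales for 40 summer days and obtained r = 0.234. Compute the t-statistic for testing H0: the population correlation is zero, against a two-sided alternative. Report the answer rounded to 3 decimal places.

1 − r² = 1 − 0.054756 = 0.945244;  √(1−r²) = 0.972237
√(n−2) = √38 = 6.164414
t = r·√(n−2)/√(1−r²) = 0.234 · 6.164414 / 0.972237 = 1.484

1.484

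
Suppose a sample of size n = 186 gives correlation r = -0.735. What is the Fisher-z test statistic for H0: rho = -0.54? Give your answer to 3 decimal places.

-4.537

z_r = atanh(-0.735) = -0.939516,  z_0 = atanh(-0.54) = -0.604156
SE = 1/√(n−3) = 1/√183 = 0.073922
z = (z_r − z_0)/SE = (-0.939516 − (-0.604156)) / 0.073922 = -0.335360 / 0.073922 = -4.537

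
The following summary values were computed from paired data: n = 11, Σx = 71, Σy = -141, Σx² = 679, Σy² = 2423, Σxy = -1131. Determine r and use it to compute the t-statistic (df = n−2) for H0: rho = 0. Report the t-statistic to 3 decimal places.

-2.246

Numerator: nΣxy − (Σx)(Σy) = 11·(-1131) − (71)(-141) = -2430
Denominator: √[(nΣx²−(Σx)²)(nΣy²−(Σy)²)]
  nΣx²−(Σx)² = 11·679 − 5041 = 2428;  nΣy²−(Σy)² = 11·2423 − 19881 = 6772
  √(2428·6772) = √16442416 = 4054.9249
r = -2430 / 4054.9249 = -0.5993
t = r·√(n−2)/√(1−r²) = -0.5993·√9 / √(1−0.359160) = -1.797900 / 0.800525 = -2.246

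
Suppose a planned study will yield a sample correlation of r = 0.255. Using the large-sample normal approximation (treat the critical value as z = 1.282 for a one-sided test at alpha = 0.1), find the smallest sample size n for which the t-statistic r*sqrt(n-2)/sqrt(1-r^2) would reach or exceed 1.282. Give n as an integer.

26

r√(n−2)/√(1−r²) ≥ 1.282  ⇔  n−2 ≥ (1.282)²·(1−r²)/r²
(1−r²)/r² = (1−0.065025)/0.065025 = 14.3787
n ≥ 2 + 1.643524·14.3787 = 2 + 23.6317 = 25.6317
⌈25.6317⌉ = 26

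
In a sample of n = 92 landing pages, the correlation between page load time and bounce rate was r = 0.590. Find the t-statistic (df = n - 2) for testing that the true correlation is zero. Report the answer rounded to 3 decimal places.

1 − r² = 1 − 0.348100 = 0.651900;  √(1−r²) = 0.807403
√(n−2) = √90 = 9.486833
t = r·√(n−2)/√(1−r²) = 0.590 · 9.486833 / 0.807403 = 6.932

6.932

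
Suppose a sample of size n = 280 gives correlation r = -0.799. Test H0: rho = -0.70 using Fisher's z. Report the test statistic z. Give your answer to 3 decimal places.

z_r = atanh(-0.799) = -1.095841,  z_0 = atanh(-0.70) = -0.867301
SE = 1/√(n−3) = 1/√277 = 0.060084
z = (z_r − z_0)/SE = (-1.095841 − (-0.867301)) / 0.060084 = -0.228540 / 0.060084 = -3.804

-3.804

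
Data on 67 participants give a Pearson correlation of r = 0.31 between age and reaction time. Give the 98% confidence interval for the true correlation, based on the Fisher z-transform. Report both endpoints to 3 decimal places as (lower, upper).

(0.030, 0.545)

Fisher z: z_r = atanh(r) = ½·ln((1+0.31)/(1−0.31)) = 0.320545
SE(z) = 1/√(n−3) = 1/√64 = 0.125000
98% ⇒ z* = 2.326; margin = 2.326·0.125000 = 0.290750
CI on z-scale: (0.029795, 0.611295)
Back-transform: tanh(0.029795) = 0.029786, tanh(0.611295) = 0.545038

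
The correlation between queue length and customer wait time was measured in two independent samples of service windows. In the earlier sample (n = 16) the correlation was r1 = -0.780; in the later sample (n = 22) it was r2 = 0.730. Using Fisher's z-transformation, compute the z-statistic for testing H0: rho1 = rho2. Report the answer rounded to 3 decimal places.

-5.485

z1 = atanh(-0.780) = -1.045371,  z2 = atanh(0.730) = 0.928727
SE = √(1/(n1−3) + 1/(n2−3)) = √(1/13 + 1/19) = √(0.0769231 + 0.0526316) = √0.1295547 = 0.359937
z = (z1 − z2)/SE = (-1.045371 − 0.928727) / 0.359937 = -1.974098 / 0.359937 = -5.485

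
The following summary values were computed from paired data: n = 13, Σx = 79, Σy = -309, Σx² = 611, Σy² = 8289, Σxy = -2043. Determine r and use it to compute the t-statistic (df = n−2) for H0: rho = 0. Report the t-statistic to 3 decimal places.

Numerator: nΣxy − (Σx)(Σy) = 13·(-2043) − (79)(-309) = -2148
Denominator: √[(nΣx²−(Σx)²)(nΣy²−(Σy)²)]
  nΣx²−(Σx)² = 13·611 − 6241 = 1702;  nΣy²−(Σy)² = 13·8289 − 95481 = 12276
  √(1702·12276) = √20893752 = 4570.9684
r = -2148 / 4570.9684 = -0.4699
t = r·√(n−2)/√(1−r²) = -0.4699·√11 / √(1−0.220806) = -1.558482 / 0.882720 = -1.766

-1.766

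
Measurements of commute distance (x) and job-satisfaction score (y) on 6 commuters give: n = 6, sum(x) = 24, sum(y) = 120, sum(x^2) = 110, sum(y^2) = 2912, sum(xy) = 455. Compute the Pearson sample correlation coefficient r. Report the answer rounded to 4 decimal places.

-0.2953

S_xy = nΣxy − ΣxΣy = 6·455 − 24·120 = 2730 − 2880 = -150
S_xx = nΣx² − (Σx)² = 6·110 − 24² = 660 − 576 = 84
S_yy = nΣy² − (Σy)² = 6·2912 − 120² = 17472 − 14400 = 3072
r = S_xy / √(S_xx·S_yy) = -150 / √(84·3072) = -150 / √258048 = -150 / 507.9843 = -0.2953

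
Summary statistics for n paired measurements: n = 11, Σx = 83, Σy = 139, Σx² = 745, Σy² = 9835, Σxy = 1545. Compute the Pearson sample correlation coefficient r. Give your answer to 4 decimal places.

S_xy = nΣxy − ΣxΣy = 11·1545 − 83·139 = 16995 − 11537 = 5458
S_xx = nΣx² − (Σx)² = 11·745 − 83² = 8195 − 6889 = 1306
S_yy = nΣy² − (Σy)² = 11·9835 − 139² = 108185 − 19321 = 88864
r = S_xy / √(S_xx·S_yy) = 5458 / √(1306·88864) = 5458 / √116056384 = 5458 / 10772.9469 = 0.5066

0.5066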